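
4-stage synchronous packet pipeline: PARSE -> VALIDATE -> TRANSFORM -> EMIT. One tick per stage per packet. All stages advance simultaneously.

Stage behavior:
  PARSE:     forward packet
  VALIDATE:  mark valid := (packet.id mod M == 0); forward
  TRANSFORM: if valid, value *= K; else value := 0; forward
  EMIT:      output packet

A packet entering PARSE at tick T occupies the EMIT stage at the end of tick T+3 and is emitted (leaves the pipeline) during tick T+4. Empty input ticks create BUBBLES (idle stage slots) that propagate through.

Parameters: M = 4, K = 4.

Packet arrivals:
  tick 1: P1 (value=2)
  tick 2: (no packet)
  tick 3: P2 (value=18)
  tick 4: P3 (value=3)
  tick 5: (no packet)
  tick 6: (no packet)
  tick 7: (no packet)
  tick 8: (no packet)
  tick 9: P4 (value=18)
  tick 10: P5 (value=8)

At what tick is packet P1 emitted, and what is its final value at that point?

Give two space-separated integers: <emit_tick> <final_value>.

Tick 1: [PARSE:P1(v=2,ok=F), VALIDATE:-, TRANSFORM:-, EMIT:-] out:-; in:P1
Tick 2: [PARSE:-, VALIDATE:P1(v=2,ok=F), TRANSFORM:-, EMIT:-] out:-; in:-
Tick 3: [PARSE:P2(v=18,ok=F), VALIDATE:-, TRANSFORM:P1(v=0,ok=F), EMIT:-] out:-; in:P2
Tick 4: [PARSE:P3(v=3,ok=F), VALIDATE:P2(v=18,ok=F), TRANSFORM:-, EMIT:P1(v=0,ok=F)] out:-; in:P3
Tick 5: [PARSE:-, VALIDATE:P3(v=3,ok=F), TRANSFORM:P2(v=0,ok=F), EMIT:-] out:P1(v=0); in:-
Tick 6: [PARSE:-, VALIDATE:-, TRANSFORM:P3(v=0,ok=F), EMIT:P2(v=0,ok=F)] out:-; in:-
Tick 7: [PARSE:-, VALIDATE:-, TRANSFORM:-, EMIT:P3(v=0,ok=F)] out:P2(v=0); in:-
Tick 8: [PARSE:-, VALIDATE:-, TRANSFORM:-, EMIT:-] out:P3(v=0); in:-
Tick 9: [PARSE:P4(v=18,ok=F), VALIDATE:-, TRANSFORM:-, EMIT:-] out:-; in:P4
Tick 10: [PARSE:P5(v=8,ok=F), VALIDATE:P4(v=18,ok=T), TRANSFORM:-, EMIT:-] out:-; in:P5
Tick 11: [PARSE:-, VALIDATE:P5(v=8,ok=F), TRANSFORM:P4(v=72,ok=T), EMIT:-] out:-; in:-
Tick 12: [PARSE:-, VALIDATE:-, TRANSFORM:P5(v=0,ok=F), EMIT:P4(v=72,ok=T)] out:-; in:-
Tick 13: [PARSE:-, VALIDATE:-, TRANSFORM:-, EMIT:P5(v=0,ok=F)] out:P4(v=72); in:-
Tick 14: [PARSE:-, VALIDATE:-, TRANSFORM:-, EMIT:-] out:P5(v=0); in:-
P1: arrives tick 1, valid=False (id=1, id%4=1), emit tick 5, final value 0

Answer: 5 0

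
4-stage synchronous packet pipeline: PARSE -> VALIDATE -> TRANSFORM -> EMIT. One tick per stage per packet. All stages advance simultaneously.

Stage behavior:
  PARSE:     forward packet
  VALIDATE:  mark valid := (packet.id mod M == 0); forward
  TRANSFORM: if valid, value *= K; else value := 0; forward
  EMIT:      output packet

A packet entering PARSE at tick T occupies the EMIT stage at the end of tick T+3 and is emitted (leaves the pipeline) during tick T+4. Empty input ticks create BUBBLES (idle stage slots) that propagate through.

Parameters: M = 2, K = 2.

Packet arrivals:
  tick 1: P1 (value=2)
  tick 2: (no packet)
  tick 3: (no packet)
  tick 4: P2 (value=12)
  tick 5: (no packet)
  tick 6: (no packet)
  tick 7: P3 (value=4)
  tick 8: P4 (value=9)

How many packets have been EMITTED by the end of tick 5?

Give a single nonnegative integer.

Answer: 1

Derivation:
Tick 1: [PARSE:P1(v=2,ok=F), VALIDATE:-, TRANSFORM:-, EMIT:-] out:-; in:P1
Tick 2: [PARSE:-, VALIDATE:P1(v=2,ok=F), TRANSFORM:-, EMIT:-] out:-; in:-
Tick 3: [PARSE:-, VALIDATE:-, TRANSFORM:P1(v=0,ok=F), EMIT:-] out:-; in:-
Tick 4: [PARSE:P2(v=12,ok=F), VALIDATE:-, TRANSFORM:-, EMIT:P1(v=0,ok=F)] out:-; in:P2
Tick 5: [PARSE:-, VALIDATE:P2(v=12,ok=T), TRANSFORM:-, EMIT:-] out:P1(v=0); in:-
Emitted by tick 5: ['P1']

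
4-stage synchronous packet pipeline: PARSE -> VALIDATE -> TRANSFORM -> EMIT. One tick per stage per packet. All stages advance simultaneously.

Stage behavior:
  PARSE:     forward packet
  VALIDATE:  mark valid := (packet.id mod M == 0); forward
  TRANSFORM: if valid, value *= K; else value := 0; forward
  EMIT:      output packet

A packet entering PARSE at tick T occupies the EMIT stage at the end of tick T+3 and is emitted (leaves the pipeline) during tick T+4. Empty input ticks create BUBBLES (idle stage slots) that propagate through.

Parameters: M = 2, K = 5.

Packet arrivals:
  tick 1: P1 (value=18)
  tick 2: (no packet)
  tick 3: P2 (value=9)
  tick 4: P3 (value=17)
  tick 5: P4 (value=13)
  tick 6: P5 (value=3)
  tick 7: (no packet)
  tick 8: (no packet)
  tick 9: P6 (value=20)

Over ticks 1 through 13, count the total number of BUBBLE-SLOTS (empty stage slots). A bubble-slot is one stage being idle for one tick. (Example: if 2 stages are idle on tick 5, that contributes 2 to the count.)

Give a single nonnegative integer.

Answer: 28

Derivation:
Tick 1: [PARSE:P1(v=18,ok=F), VALIDATE:-, TRANSFORM:-, EMIT:-] out:-; bubbles=3
Tick 2: [PARSE:-, VALIDATE:P1(v=18,ok=F), TRANSFORM:-, EMIT:-] out:-; bubbles=3
Tick 3: [PARSE:P2(v=9,ok=F), VALIDATE:-, TRANSFORM:P1(v=0,ok=F), EMIT:-] out:-; bubbles=2
Tick 4: [PARSE:P3(v=17,ok=F), VALIDATE:P2(v=9,ok=T), TRANSFORM:-, EMIT:P1(v=0,ok=F)] out:-; bubbles=1
Tick 5: [PARSE:P4(v=13,ok=F), VALIDATE:P3(v=17,ok=F), TRANSFORM:P2(v=45,ok=T), EMIT:-] out:P1(v=0); bubbles=1
Tick 6: [PARSE:P5(v=3,ok=F), VALIDATE:P4(v=13,ok=T), TRANSFORM:P3(v=0,ok=F), EMIT:P2(v=45,ok=T)] out:-; bubbles=0
Tick 7: [PARSE:-, VALIDATE:P5(v=3,ok=F), TRANSFORM:P4(v=65,ok=T), EMIT:P3(v=0,ok=F)] out:P2(v=45); bubbles=1
Tick 8: [PARSE:-, VALIDATE:-, TRANSFORM:P5(v=0,ok=F), EMIT:P4(v=65,ok=T)] out:P3(v=0); bubbles=2
Tick 9: [PARSE:P6(v=20,ok=F), VALIDATE:-, TRANSFORM:-, EMIT:P5(v=0,ok=F)] out:P4(v=65); bubbles=2
Tick 10: [PARSE:-, VALIDATE:P6(v=20,ok=T), TRANSFORM:-, EMIT:-] out:P5(v=0); bubbles=3
Tick 11: [PARSE:-, VALIDATE:-, TRANSFORM:P6(v=100,ok=T), EMIT:-] out:-; bubbles=3
Tick 12: [PARSE:-, VALIDATE:-, TRANSFORM:-, EMIT:P6(v=100,ok=T)] out:-; bubbles=3
Tick 13: [PARSE:-, VALIDATE:-, TRANSFORM:-, EMIT:-] out:P6(v=100); bubbles=4
Total bubble-slots: 28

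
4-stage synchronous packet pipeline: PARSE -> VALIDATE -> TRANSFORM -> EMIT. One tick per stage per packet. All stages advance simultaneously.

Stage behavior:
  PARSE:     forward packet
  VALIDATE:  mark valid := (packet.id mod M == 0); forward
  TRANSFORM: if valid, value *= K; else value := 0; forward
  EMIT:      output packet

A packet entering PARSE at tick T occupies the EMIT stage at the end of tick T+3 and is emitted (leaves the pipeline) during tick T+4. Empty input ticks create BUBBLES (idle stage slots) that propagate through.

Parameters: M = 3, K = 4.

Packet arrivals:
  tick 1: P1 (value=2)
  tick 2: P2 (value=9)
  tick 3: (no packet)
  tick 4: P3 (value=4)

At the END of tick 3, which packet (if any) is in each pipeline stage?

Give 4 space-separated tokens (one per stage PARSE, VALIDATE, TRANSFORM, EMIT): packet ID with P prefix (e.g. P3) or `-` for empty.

Tick 1: [PARSE:P1(v=2,ok=F), VALIDATE:-, TRANSFORM:-, EMIT:-] out:-; in:P1
Tick 2: [PARSE:P2(v=9,ok=F), VALIDATE:P1(v=2,ok=F), TRANSFORM:-, EMIT:-] out:-; in:P2
Tick 3: [PARSE:-, VALIDATE:P2(v=9,ok=F), TRANSFORM:P1(v=0,ok=F), EMIT:-] out:-; in:-
At end of tick 3: ['-', 'P2', 'P1', '-']

Answer: - P2 P1 -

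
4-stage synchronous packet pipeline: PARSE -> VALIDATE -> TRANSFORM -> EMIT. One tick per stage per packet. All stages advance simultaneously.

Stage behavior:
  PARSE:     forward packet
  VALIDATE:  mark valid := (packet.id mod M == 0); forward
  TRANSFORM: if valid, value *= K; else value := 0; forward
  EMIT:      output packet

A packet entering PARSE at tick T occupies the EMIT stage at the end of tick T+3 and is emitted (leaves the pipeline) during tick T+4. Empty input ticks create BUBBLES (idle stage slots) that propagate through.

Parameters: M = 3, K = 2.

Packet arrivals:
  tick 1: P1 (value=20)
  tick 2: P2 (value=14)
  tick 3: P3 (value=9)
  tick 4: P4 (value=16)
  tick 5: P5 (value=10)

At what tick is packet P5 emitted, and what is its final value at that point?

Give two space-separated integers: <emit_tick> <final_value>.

Tick 1: [PARSE:P1(v=20,ok=F), VALIDATE:-, TRANSFORM:-, EMIT:-] out:-; in:P1
Tick 2: [PARSE:P2(v=14,ok=F), VALIDATE:P1(v=20,ok=F), TRANSFORM:-, EMIT:-] out:-; in:P2
Tick 3: [PARSE:P3(v=9,ok=F), VALIDATE:P2(v=14,ok=F), TRANSFORM:P1(v=0,ok=F), EMIT:-] out:-; in:P3
Tick 4: [PARSE:P4(v=16,ok=F), VALIDATE:P3(v=9,ok=T), TRANSFORM:P2(v=0,ok=F), EMIT:P1(v=0,ok=F)] out:-; in:P4
Tick 5: [PARSE:P5(v=10,ok=F), VALIDATE:P4(v=16,ok=F), TRANSFORM:P3(v=18,ok=T), EMIT:P2(v=0,ok=F)] out:P1(v=0); in:P5
Tick 6: [PARSE:-, VALIDATE:P5(v=10,ok=F), TRANSFORM:P4(v=0,ok=F), EMIT:P3(v=18,ok=T)] out:P2(v=0); in:-
Tick 7: [PARSE:-, VALIDATE:-, TRANSFORM:P5(v=0,ok=F), EMIT:P4(v=0,ok=F)] out:P3(v=18); in:-
Tick 8: [PARSE:-, VALIDATE:-, TRANSFORM:-, EMIT:P5(v=0,ok=F)] out:P4(v=0); in:-
Tick 9: [PARSE:-, VALIDATE:-, TRANSFORM:-, EMIT:-] out:P5(v=0); in:-
P5: arrives tick 5, valid=False (id=5, id%3=2), emit tick 9, final value 0

Answer: 9 0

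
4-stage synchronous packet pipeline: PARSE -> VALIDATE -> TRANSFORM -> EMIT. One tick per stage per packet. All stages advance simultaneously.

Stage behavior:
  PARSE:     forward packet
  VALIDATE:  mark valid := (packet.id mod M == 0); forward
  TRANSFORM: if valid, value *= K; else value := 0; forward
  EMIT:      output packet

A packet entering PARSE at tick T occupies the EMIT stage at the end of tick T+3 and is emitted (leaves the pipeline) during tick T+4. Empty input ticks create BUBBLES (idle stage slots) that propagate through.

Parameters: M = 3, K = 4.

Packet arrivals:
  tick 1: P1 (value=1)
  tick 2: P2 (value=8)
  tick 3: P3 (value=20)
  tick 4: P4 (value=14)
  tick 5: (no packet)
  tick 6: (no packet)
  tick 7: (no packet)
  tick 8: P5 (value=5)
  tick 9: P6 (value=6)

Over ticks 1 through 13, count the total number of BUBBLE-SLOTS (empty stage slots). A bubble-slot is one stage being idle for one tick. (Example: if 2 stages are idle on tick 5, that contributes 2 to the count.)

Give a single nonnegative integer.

Answer: 28

Derivation:
Tick 1: [PARSE:P1(v=1,ok=F), VALIDATE:-, TRANSFORM:-, EMIT:-] out:-; bubbles=3
Tick 2: [PARSE:P2(v=8,ok=F), VALIDATE:P1(v=1,ok=F), TRANSFORM:-, EMIT:-] out:-; bubbles=2
Tick 3: [PARSE:P3(v=20,ok=F), VALIDATE:P2(v=8,ok=F), TRANSFORM:P1(v=0,ok=F), EMIT:-] out:-; bubbles=1
Tick 4: [PARSE:P4(v=14,ok=F), VALIDATE:P3(v=20,ok=T), TRANSFORM:P2(v=0,ok=F), EMIT:P1(v=0,ok=F)] out:-; bubbles=0
Tick 5: [PARSE:-, VALIDATE:P4(v=14,ok=F), TRANSFORM:P3(v=80,ok=T), EMIT:P2(v=0,ok=F)] out:P1(v=0); bubbles=1
Tick 6: [PARSE:-, VALIDATE:-, TRANSFORM:P4(v=0,ok=F), EMIT:P3(v=80,ok=T)] out:P2(v=0); bubbles=2
Tick 7: [PARSE:-, VALIDATE:-, TRANSFORM:-, EMIT:P4(v=0,ok=F)] out:P3(v=80); bubbles=3
Tick 8: [PARSE:P5(v=5,ok=F), VALIDATE:-, TRANSFORM:-, EMIT:-] out:P4(v=0); bubbles=3
Tick 9: [PARSE:P6(v=6,ok=F), VALIDATE:P5(v=5,ok=F), TRANSFORM:-, EMIT:-] out:-; bubbles=2
Tick 10: [PARSE:-, VALIDATE:P6(v=6,ok=T), TRANSFORM:P5(v=0,ok=F), EMIT:-] out:-; bubbles=2
Tick 11: [PARSE:-, VALIDATE:-, TRANSFORM:P6(v=24,ok=T), EMIT:P5(v=0,ok=F)] out:-; bubbles=2
Tick 12: [PARSE:-, VALIDATE:-, TRANSFORM:-, EMIT:P6(v=24,ok=T)] out:P5(v=0); bubbles=3
Tick 13: [PARSE:-, VALIDATE:-, TRANSFORM:-, EMIT:-] out:P6(v=24); bubbles=4
Total bubble-slots: 28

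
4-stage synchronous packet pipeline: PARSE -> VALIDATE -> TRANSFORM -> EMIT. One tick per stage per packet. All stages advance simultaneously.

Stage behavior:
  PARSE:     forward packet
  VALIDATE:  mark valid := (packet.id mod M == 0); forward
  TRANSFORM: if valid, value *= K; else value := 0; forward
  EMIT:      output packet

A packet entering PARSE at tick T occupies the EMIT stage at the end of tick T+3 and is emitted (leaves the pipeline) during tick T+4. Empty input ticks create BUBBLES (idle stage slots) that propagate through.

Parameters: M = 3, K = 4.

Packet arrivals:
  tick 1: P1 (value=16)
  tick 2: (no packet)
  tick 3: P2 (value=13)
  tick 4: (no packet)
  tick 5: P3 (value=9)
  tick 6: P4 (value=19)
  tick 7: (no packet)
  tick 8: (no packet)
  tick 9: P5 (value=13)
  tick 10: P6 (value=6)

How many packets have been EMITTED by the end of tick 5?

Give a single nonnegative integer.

Answer: 1

Derivation:
Tick 1: [PARSE:P1(v=16,ok=F), VALIDATE:-, TRANSFORM:-, EMIT:-] out:-; in:P1
Tick 2: [PARSE:-, VALIDATE:P1(v=16,ok=F), TRANSFORM:-, EMIT:-] out:-; in:-
Tick 3: [PARSE:P2(v=13,ok=F), VALIDATE:-, TRANSFORM:P1(v=0,ok=F), EMIT:-] out:-; in:P2
Tick 4: [PARSE:-, VALIDATE:P2(v=13,ok=F), TRANSFORM:-, EMIT:P1(v=0,ok=F)] out:-; in:-
Tick 5: [PARSE:P3(v=9,ok=F), VALIDATE:-, TRANSFORM:P2(v=0,ok=F), EMIT:-] out:P1(v=0); in:P3
Emitted by tick 5: ['P1']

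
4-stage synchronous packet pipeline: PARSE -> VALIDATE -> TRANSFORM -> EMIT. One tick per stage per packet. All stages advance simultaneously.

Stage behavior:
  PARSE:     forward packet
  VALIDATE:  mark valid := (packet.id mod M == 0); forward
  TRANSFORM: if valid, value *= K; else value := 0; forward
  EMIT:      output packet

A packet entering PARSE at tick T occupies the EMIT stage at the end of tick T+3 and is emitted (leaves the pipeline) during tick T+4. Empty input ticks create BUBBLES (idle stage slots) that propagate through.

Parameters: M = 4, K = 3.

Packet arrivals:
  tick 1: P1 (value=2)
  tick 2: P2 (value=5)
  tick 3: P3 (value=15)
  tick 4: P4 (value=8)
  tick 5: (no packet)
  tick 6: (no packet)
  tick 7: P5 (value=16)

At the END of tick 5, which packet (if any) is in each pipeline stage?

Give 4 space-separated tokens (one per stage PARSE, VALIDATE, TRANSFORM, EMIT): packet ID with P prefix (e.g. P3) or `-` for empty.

Tick 1: [PARSE:P1(v=2,ok=F), VALIDATE:-, TRANSFORM:-, EMIT:-] out:-; in:P1
Tick 2: [PARSE:P2(v=5,ok=F), VALIDATE:P1(v=2,ok=F), TRANSFORM:-, EMIT:-] out:-; in:P2
Tick 3: [PARSE:P3(v=15,ok=F), VALIDATE:P2(v=5,ok=F), TRANSFORM:P1(v=0,ok=F), EMIT:-] out:-; in:P3
Tick 4: [PARSE:P4(v=8,ok=F), VALIDATE:P3(v=15,ok=F), TRANSFORM:P2(v=0,ok=F), EMIT:P1(v=0,ok=F)] out:-; in:P4
Tick 5: [PARSE:-, VALIDATE:P4(v=8,ok=T), TRANSFORM:P3(v=0,ok=F), EMIT:P2(v=0,ok=F)] out:P1(v=0); in:-
At end of tick 5: ['-', 'P4', 'P3', 'P2']

Answer: - P4 P3 P2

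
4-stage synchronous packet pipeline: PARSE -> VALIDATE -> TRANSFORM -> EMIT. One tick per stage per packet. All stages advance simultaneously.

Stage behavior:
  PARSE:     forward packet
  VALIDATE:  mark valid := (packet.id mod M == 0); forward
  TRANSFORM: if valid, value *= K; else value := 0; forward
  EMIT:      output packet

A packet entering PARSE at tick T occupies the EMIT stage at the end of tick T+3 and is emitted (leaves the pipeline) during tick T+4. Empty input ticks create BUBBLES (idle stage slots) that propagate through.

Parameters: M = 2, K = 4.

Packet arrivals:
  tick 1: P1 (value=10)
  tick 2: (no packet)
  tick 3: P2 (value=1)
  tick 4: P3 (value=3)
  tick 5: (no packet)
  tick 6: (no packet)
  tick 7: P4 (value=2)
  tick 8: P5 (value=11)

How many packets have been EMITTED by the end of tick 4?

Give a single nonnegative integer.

Answer: 0

Derivation:
Tick 1: [PARSE:P1(v=10,ok=F), VALIDATE:-, TRANSFORM:-, EMIT:-] out:-; in:P1
Tick 2: [PARSE:-, VALIDATE:P1(v=10,ok=F), TRANSFORM:-, EMIT:-] out:-; in:-
Tick 3: [PARSE:P2(v=1,ok=F), VALIDATE:-, TRANSFORM:P1(v=0,ok=F), EMIT:-] out:-; in:P2
Tick 4: [PARSE:P3(v=3,ok=F), VALIDATE:P2(v=1,ok=T), TRANSFORM:-, EMIT:P1(v=0,ok=F)] out:-; in:P3
Emitted by tick 4: []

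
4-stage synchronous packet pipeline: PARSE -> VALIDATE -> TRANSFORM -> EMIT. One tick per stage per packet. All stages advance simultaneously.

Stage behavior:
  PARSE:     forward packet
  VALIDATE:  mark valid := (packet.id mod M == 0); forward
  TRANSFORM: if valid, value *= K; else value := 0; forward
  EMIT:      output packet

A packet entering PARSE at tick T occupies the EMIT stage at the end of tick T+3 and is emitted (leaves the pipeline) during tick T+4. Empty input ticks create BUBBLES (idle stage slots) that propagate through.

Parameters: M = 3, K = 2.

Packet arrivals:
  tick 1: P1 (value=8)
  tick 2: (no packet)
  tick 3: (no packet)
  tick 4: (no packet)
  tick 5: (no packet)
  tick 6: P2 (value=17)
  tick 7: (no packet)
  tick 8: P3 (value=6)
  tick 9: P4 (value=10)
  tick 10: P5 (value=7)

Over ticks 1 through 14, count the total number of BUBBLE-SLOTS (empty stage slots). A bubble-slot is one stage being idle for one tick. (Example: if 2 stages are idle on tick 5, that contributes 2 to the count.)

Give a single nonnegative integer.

Tick 1: [PARSE:P1(v=8,ok=F), VALIDATE:-, TRANSFORM:-, EMIT:-] out:-; bubbles=3
Tick 2: [PARSE:-, VALIDATE:P1(v=8,ok=F), TRANSFORM:-, EMIT:-] out:-; bubbles=3
Tick 3: [PARSE:-, VALIDATE:-, TRANSFORM:P1(v=0,ok=F), EMIT:-] out:-; bubbles=3
Tick 4: [PARSE:-, VALIDATE:-, TRANSFORM:-, EMIT:P1(v=0,ok=F)] out:-; bubbles=3
Tick 5: [PARSE:-, VALIDATE:-, TRANSFORM:-, EMIT:-] out:P1(v=0); bubbles=4
Tick 6: [PARSE:P2(v=17,ok=F), VALIDATE:-, TRANSFORM:-, EMIT:-] out:-; bubbles=3
Tick 7: [PARSE:-, VALIDATE:P2(v=17,ok=F), TRANSFORM:-, EMIT:-] out:-; bubbles=3
Tick 8: [PARSE:P3(v=6,ok=F), VALIDATE:-, TRANSFORM:P2(v=0,ok=F), EMIT:-] out:-; bubbles=2
Tick 9: [PARSE:P4(v=10,ok=F), VALIDATE:P3(v=6,ok=T), TRANSFORM:-, EMIT:P2(v=0,ok=F)] out:-; bubbles=1
Tick 10: [PARSE:P5(v=7,ok=F), VALIDATE:P4(v=10,ok=F), TRANSFORM:P3(v=12,ok=T), EMIT:-] out:P2(v=0); bubbles=1
Tick 11: [PARSE:-, VALIDATE:P5(v=7,ok=F), TRANSFORM:P4(v=0,ok=F), EMIT:P3(v=12,ok=T)] out:-; bubbles=1
Tick 12: [PARSE:-, VALIDATE:-, TRANSFORM:P5(v=0,ok=F), EMIT:P4(v=0,ok=F)] out:P3(v=12); bubbles=2
Tick 13: [PARSE:-, VALIDATE:-, TRANSFORM:-, EMIT:P5(v=0,ok=F)] out:P4(v=0); bubbles=3
Tick 14: [PARSE:-, VALIDATE:-, TRANSFORM:-, EMIT:-] out:P5(v=0); bubbles=4
Total bubble-slots: 36

Answer: 36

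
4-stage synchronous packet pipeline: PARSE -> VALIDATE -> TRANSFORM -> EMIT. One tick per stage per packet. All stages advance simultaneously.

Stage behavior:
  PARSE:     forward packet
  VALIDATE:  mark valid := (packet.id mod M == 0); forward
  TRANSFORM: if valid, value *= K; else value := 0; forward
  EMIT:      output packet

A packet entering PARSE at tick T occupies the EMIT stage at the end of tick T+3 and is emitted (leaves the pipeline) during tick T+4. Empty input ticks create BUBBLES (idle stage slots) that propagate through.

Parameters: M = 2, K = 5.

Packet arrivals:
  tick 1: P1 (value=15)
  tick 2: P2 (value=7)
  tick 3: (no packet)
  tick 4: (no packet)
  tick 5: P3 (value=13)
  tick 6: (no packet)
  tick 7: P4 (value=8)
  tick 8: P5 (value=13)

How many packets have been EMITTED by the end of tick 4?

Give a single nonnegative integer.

Answer: 0

Derivation:
Tick 1: [PARSE:P1(v=15,ok=F), VALIDATE:-, TRANSFORM:-, EMIT:-] out:-; in:P1
Tick 2: [PARSE:P2(v=7,ok=F), VALIDATE:P1(v=15,ok=F), TRANSFORM:-, EMIT:-] out:-; in:P2
Tick 3: [PARSE:-, VALIDATE:P2(v=7,ok=T), TRANSFORM:P1(v=0,ok=F), EMIT:-] out:-; in:-
Tick 4: [PARSE:-, VALIDATE:-, TRANSFORM:P2(v=35,ok=T), EMIT:P1(v=0,ok=F)] out:-; in:-
Emitted by tick 4: []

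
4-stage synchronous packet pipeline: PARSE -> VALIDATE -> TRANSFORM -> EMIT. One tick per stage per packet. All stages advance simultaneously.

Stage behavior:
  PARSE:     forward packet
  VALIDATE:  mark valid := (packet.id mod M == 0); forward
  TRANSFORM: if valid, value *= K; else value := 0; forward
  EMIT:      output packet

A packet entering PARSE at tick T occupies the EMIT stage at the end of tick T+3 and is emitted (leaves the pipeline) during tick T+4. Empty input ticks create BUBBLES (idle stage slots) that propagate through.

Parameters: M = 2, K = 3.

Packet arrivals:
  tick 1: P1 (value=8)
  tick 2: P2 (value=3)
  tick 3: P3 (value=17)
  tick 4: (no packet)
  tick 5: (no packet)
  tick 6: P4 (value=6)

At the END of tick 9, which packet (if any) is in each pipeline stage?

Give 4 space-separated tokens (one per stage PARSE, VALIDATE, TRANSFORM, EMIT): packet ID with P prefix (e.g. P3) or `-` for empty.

Answer: - - - P4

Derivation:
Tick 1: [PARSE:P1(v=8,ok=F), VALIDATE:-, TRANSFORM:-, EMIT:-] out:-; in:P1
Tick 2: [PARSE:P2(v=3,ok=F), VALIDATE:P1(v=8,ok=F), TRANSFORM:-, EMIT:-] out:-; in:P2
Tick 3: [PARSE:P3(v=17,ok=F), VALIDATE:P2(v=3,ok=T), TRANSFORM:P1(v=0,ok=F), EMIT:-] out:-; in:P3
Tick 4: [PARSE:-, VALIDATE:P3(v=17,ok=F), TRANSFORM:P2(v=9,ok=T), EMIT:P1(v=0,ok=F)] out:-; in:-
Tick 5: [PARSE:-, VALIDATE:-, TRANSFORM:P3(v=0,ok=F), EMIT:P2(v=9,ok=T)] out:P1(v=0); in:-
Tick 6: [PARSE:P4(v=6,ok=F), VALIDATE:-, TRANSFORM:-, EMIT:P3(v=0,ok=F)] out:P2(v=9); in:P4
Tick 7: [PARSE:-, VALIDATE:P4(v=6,ok=T), TRANSFORM:-, EMIT:-] out:P3(v=0); in:-
Tick 8: [PARSE:-, VALIDATE:-, TRANSFORM:P4(v=18,ok=T), EMIT:-] out:-; in:-
Tick 9: [PARSE:-, VALIDATE:-, TRANSFORM:-, EMIT:P4(v=18,ok=T)] out:-; in:-
At end of tick 9: ['-', '-', '-', 'P4']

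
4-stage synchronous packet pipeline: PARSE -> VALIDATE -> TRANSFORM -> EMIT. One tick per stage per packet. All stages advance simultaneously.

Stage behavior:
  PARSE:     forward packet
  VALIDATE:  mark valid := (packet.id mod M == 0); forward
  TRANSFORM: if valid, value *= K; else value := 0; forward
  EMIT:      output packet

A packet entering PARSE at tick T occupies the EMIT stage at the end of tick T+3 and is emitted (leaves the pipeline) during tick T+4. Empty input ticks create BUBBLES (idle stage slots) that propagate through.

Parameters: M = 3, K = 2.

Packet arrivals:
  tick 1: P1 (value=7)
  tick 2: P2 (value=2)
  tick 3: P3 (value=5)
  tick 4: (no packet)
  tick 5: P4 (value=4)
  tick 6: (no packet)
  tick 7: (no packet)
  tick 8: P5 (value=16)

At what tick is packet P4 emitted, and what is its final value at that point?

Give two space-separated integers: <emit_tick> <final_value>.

Tick 1: [PARSE:P1(v=7,ok=F), VALIDATE:-, TRANSFORM:-, EMIT:-] out:-; in:P1
Tick 2: [PARSE:P2(v=2,ok=F), VALIDATE:P1(v=7,ok=F), TRANSFORM:-, EMIT:-] out:-; in:P2
Tick 3: [PARSE:P3(v=5,ok=F), VALIDATE:P2(v=2,ok=F), TRANSFORM:P1(v=0,ok=F), EMIT:-] out:-; in:P3
Tick 4: [PARSE:-, VALIDATE:P3(v=5,ok=T), TRANSFORM:P2(v=0,ok=F), EMIT:P1(v=0,ok=F)] out:-; in:-
Tick 5: [PARSE:P4(v=4,ok=F), VALIDATE:-, TRANSFORM:P3(v=10,ok=T), EMIT:P2(v=0,ok=F)] out:P1(v=0); in:P4
Tick 6: [PARSE:-, VALIDATE:P4(v=4,ok=F), TRANSFORM:-, EMIT:P3(v=10,ok=T)] out:P2(v=0); in:-
Tick 7: [PARSE:-, VALIDATE:-, TRANSFORM:P4(v=0,ok=F), EMIT:-] out:P3(v=10); in:-
Tick 8: [PARSE:P5(v=16,ok=F), VALIDATE:-, TRANSFORM:-, EMIT:P4(v=0,ok=F)] out:-; in:P5
Tick 9: [PARSE:-, VALIDATE:P5(v=16,ok=F), TRANSFORM:-, EMIT:-] out:P4(v=0); in:-
Tick 10: [PARSE:-, VALIDATE:-, TRANSFORM:P5(v=0,ok=F), EMIT:-] out:-; in:-
Tick 11: [PARSE:-, VALIDATE:-, TRANSFORM:-, EMIT:P5(v=0,ok=F)] out:-; in:-
Tick 12: [PARSE:-, VALIDATE:-, TRANSFORM:-, EMIT:-] out:P5(v=0); in:-
P4: arrives tick 5, valid=False (id=4, id%3=1), emit tick 9, final value 0

Answer: 9 0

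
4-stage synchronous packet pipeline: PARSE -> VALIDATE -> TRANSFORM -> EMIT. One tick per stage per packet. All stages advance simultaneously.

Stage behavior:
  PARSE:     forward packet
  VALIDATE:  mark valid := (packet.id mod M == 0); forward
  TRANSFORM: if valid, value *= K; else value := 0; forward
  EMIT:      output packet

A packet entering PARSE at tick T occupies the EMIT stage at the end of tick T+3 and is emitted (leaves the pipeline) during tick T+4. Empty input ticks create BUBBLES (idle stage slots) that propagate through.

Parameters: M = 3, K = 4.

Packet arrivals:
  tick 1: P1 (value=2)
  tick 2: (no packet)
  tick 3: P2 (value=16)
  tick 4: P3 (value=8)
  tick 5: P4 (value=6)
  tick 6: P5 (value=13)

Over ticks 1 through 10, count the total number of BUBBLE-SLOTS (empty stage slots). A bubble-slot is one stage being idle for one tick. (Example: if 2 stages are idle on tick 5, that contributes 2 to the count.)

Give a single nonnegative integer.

Answer: 20

Derivation:
Tick 1: [PARSE:P1(v=2,ok=F), VALIDATE:-, TRANSFORM:-, EMIT:-] out:-; bubbles=3
Tick 2: [PARSE:-, VALIDATE:P1(v=2,ok=F), TRANSFORM:-, EMIT:-] out:-; bubbles=3
Tick 3: [PARSE:P2(v=16,ok=F), VALIDATE:-, TRANSFORM:P1(v=0,ok=F), EMIT:-] out:-; bubbles=2
Tick 4: [PARSE:P3(v=8,ok=F), VALIDATE:P2(v=16,ok=F), TRANSFORM:-, EMIT:P1(v=0,ok=F)] out:-; bubbles=1
Tick 5: [PARSE:P4(v=6,ok=F), VALIDATE:P3(v=8,ok=T), TRANSFORM:P2(v=0,ok=F), EMIT:-] out:P1(v=0); bubbles=1
Tick 6: [PARSE:P5(v=13,ok=F), VALIDATE:P4(v=6,ok=F), TRANSFORM:P3(v=32,ok=T), EMIT:P2(v=0,ok=F)] out:-; bubbles=0
Tick 7: [PARSE:-, VALIDATE:P5(v=13,ok=F), TRANSFORM:P4(v=0,ok=F), EMIT:P3(v=32,ok=T)] out:P2(v=0); bubbles=1
Tick 8: [PARSE:-, VALIDATE:-, TRANSFORM:P5(v=0,ok=F), EMIT:P4(v=0,ok=F)] out:P3(v=32); bubbles=2
Tick 9: [PARSE:-, VALIDATE:-, TRANSFORM:-, EMIT:P5(v=0,ok=F)] out:P4(v=0); bubbles=3
Tick 10: [PARSE:-, VALIDATE:-, TRANSFORM:-, EMIT:-] out:P5(v=0); bubbles=4
Total bubble-slots: 20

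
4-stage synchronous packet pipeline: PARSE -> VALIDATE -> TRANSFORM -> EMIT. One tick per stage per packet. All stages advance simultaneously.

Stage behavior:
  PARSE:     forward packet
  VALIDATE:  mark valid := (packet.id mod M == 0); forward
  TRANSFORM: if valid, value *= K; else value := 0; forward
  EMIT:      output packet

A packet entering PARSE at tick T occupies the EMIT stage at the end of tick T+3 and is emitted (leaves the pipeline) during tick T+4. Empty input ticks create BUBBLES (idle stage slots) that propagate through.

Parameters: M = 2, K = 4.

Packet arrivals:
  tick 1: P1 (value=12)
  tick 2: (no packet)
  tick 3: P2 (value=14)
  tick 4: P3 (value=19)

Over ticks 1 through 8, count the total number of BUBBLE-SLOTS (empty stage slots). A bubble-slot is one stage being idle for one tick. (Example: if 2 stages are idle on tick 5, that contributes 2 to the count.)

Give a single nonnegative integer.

Answer: 20

Derivation:
Tick 1: [PARSE:P1(v=12,ok=F), VALIDATE:-, TRANSFORM:-, EMIT:-] out:-; bubbles=3
Tick 2: [PARSE:-, VALIDATE:P1(v=12,ok=F), TRANSFORM:-, EMIT:-] out:-; bubbles=3
Tick 3: [PARSE:P2(v=14,ok=F), VALIDATE:-, TRANSFORM:P1(v=0,ok=F), EMIT:-] out:-; bubbles=2
Tick 4: [PARSE:P3(v=19,ok=F), VALIDATE:P2(v=14,ok=T), TRANSFORM:-, EMIT:P1(v=0,ok=F)] out:-; bubbles=1
Tick 5: [PARSE:-, VALIDATE:P3(v=19,ok=F), TRANSFORM:P2(v=56,ok=T), EMIT:-] out:P1(v=0); bubbles=2
Tick 6: [PARSE:-, VALIDATE:-, TRANSFORM:P3(v=0,ok=F), EMIT:P2(v=56,ok=T)] out:-; bubbles=2
Tick 7: [PARSE:-, VALIDATE:-, TRANSFORM:-, EMIT:P3(v=0,ok=F)] out:P2(v=56); bubbles=3
Tick 8: [PARSE:-, VALIDATE:-, TRANSFORM:-, EMIT:-] out:P3(v=0); bubbles=4
Total bubble-slots: 20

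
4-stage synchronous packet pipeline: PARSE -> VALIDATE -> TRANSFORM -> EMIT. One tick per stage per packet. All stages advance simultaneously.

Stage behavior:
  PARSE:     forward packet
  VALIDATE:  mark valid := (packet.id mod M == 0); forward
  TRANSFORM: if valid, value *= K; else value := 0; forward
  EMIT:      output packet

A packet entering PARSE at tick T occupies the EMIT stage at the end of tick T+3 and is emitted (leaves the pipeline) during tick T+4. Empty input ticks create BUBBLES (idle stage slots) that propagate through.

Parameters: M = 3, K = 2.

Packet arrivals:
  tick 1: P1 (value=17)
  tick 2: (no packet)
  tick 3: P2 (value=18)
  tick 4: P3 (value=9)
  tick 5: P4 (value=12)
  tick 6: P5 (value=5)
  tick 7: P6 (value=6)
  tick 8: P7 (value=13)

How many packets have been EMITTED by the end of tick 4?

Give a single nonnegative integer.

Tick 1: [PARSE:P1(v=17,ok=F), VALIDATE:-, TRANSFORM:-, EMIT:-] out:-; in:P1
Tick 2: [PARSE:-, VALIDATE:P1(v=17,ok=F), TRANSFORM:-, EMIT:-] out:-; in:-
Tick 3: [PARSE:P2(v=18,ok=F), VALIDATE:-, TRANSFORM:P1(v=0,ok=F), EMIT:-] out:-; in:P2
Tick 4: [PARSE:P3(v=9,ok=F), VALIDATE:P2(v=18,ok=F), TRANSFORM:-, EMIT:P1(v=0,ok=F)] out:-; in:P3
Emitted by tick 4: []

Answer: 0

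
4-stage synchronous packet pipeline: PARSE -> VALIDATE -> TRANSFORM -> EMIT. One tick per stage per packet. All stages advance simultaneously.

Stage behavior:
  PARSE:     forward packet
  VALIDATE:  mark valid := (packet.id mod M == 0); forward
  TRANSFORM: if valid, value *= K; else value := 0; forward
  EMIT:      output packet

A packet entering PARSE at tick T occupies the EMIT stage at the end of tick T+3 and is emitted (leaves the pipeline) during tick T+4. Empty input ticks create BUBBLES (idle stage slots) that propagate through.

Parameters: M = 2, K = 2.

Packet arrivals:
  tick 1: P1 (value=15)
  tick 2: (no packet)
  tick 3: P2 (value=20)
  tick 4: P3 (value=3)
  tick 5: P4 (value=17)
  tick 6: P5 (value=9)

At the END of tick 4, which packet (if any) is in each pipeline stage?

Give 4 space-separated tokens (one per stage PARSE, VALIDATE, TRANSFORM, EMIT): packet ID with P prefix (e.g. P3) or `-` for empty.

Answer: P3 P2 - P1

Derivation:
Tick 1: [PARSE:P1(v=15,ok=F), VALIDATE:-, TRANSFORM:-, EMIT:-] out:-; in:P1
Tick 2: [PARSE:-, VALIDATE:P1(v=15,ok=F), TRANSFORM:-, EMIT:-] out:-; in:-
Tick 3: [PARSE:P2(v=20,ok=F), VALIDATE:-, TRANSFORM:P1(v=0,ok=F), EMIT:-] out:-; in:P2
Tick 4: [PARSE:P3(v=3,ok=F), VALIDATE:P2(v=20,ok=T), TRANSFORM:-, EMIT:P1(v=0,ok=F)] out:-; in:P3
At end of tick 4: ['P3', 'P2', '-', 'P1']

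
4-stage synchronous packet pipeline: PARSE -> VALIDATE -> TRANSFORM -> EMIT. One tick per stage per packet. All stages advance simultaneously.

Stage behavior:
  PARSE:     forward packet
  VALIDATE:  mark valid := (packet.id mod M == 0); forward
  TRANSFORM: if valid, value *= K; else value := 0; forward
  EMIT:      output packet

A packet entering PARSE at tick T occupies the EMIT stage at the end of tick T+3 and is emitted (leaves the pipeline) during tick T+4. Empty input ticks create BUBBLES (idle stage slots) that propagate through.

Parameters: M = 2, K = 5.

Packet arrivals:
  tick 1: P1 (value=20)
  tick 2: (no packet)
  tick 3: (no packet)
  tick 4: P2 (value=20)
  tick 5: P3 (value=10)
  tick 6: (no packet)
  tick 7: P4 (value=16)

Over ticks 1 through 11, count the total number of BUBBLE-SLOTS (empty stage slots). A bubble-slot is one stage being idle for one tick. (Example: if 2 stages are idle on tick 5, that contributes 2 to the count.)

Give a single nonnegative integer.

Tick 1: [PARSE:P1(v=20,ok=F), VALIDATE:-, TRANSFORM:-, EMIT:-] out:-; bubbles=3
Tick 2: [PARSE:-, VALIDATE:P1(v=20,ok=F), TRANSFORM:-, EMIT:-] out:-; bubbles=3
Tick 3: [PARSE:-, VALIDATE:-, TRANSFORM:P1(v=0,ok=F), EMIT:-] out:-; bubbles=3
Tick 4: [PARSE:P2(v=20,ok=F), VALIDATE:-, TRANSFORM:-, EMIT:P1(v=0,ok=F)] out:-; bubbles=2
Tick 5: [PARSE:P3(v=10,ok=F), VALIDATE:P2(v=20,ok=T), TRANSFORM:-, EMIT:-] out:P1(v=0); bubbles=2
Tick 6: [PARSE:-, VALIDATE:P3(v=10,ok=F), TRANSFORM:P2(v=100,ok=T), EMIT:-] out:-; bubbles=2
Tick 7: [PARSE:P4(v=16,ok=F), VALIDATE:-, TRANSFORM:P3(v=0,ok=F), EMIT:P2(v=100,ok=T)] out:-; bubbles=1
Tick 8: [PARSE:-, VALIDATE:P4(v=16,ok=T), TRANSFORM:-, EMIT:P3(v=0,ok=F)] out:P2(v=100); bubbles=2
Tick 9: [PARSE:-, VALIDATE:-, TRANSFORM:P4(v=80,ok=T), EMIT:-] out:P3(v=0); bubbles=3
Tick 10: [PARSE:-, VALIDATE:-, TRANSFORM:-, EMIT:P4(v=80,ok=T)] out:-; bubbles=3
Tick 11: [PARSE:-, VALIDATE:-, TRANSFORM:-, EMIT:-] out:P4(v=80); bubbles=4
Total bubble-slots: 28

Answer: 28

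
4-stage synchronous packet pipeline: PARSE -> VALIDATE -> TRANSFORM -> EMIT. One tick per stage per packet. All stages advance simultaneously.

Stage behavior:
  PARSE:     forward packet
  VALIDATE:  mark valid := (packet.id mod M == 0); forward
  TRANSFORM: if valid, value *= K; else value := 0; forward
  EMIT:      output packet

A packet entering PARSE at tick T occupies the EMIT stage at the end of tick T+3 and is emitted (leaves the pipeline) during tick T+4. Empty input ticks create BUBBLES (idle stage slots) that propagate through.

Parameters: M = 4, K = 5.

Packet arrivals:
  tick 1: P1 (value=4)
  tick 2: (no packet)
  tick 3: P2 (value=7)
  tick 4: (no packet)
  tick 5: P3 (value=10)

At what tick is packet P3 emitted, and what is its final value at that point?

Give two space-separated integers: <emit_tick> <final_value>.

Answer: 9 0

Derivation:
Tick 1: [PARSE:P1(v=4,ok=F), VALIDATE:-, TRANSFORM:-, EMIT:-] out:-; in:P1
Tick 2: [PARSE:-, VALIDATE:P1(v=4,ok=F), TRANSFORM:-, EMIT:-] out:-; in:-
Tick 3: [PARSE:P2(v=7,ok=F), VALIDATE:-, TRANSFORM:P1(v=0,ok=F), EMIT:-] out:-; in:P2
Tick 4: [PARSE:-, VALIDATE:P2(v=7,ok=F), TRANSFORM:-, EMIT:P1(v=0,ok=F)] out:-; in:-
Tick 5: [PARSE:P3(v=10,ok=F), VALIDATE:-, TRANSFORM:P2(v=0,ok=F), EMIT:-] out:P1(v=0); in:P3
Tick 6: [PARSE:-, VALIDATE:P3(v=10,ok=F), TRANSFORM:-, EMIT:P2(v=0,ok=F)] out:-; in:-
Tick 7: [PARSE:-, VALIDATE:-, TRANSFORM:P3(v=0,ok=F), EMIT:-] out:P2(v=0); in:-
Tick 8: [PARSE:-, VALIDATE:-, TRANSFORM:-, EMIT:P3(v=0,ok=F)] out:-; in:-
Tick 9: [PARSE:-, VALIDATE:-, TRANSFORM:-, EMIT:-] out:P3(v=0); in:-
P3: arrives tick 5, valid=False (id=3, id%4=3), emit tick 9, final value 0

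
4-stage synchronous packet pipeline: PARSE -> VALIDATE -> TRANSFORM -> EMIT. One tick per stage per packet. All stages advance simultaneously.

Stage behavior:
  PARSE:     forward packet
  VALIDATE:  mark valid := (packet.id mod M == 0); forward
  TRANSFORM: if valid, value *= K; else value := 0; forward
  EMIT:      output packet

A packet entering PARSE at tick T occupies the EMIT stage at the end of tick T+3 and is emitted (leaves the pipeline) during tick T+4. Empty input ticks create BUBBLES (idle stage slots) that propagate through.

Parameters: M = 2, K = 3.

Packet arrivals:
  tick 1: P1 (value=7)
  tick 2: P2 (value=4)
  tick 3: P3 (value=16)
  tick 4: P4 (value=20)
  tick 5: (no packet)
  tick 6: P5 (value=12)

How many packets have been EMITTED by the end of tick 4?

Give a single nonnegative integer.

Answer: 0

Derivation:
Tick 1: [PARSE:P1(v=7,ok=F), VALIDATE:-, TRANSFORM:-, EMIT:-] out:-; in:P1
Tick 2: [PARSE:P2(v=4,ok=F), VALIDATE:P1(v=7,ok=F), TRANSFORM:-, EMIT:-] out:-; in:P2
Tick 3: [PARSE:P3(v=16,ok=F), VALIDATE:P2(v=4,ok=T), TRANSFORM:P1(v=0,ok=F), EMIT:-] out:-; in:P3
Tick 4: [PARSE:P4(v=20,ok=F), VALIDATE:P3(v=16,ok=F), TRANSFORM:P2(v=12,ok=T), EMIT:P1(v=0,ok=F)] out:-; in:P4
Emitted by tick 4: []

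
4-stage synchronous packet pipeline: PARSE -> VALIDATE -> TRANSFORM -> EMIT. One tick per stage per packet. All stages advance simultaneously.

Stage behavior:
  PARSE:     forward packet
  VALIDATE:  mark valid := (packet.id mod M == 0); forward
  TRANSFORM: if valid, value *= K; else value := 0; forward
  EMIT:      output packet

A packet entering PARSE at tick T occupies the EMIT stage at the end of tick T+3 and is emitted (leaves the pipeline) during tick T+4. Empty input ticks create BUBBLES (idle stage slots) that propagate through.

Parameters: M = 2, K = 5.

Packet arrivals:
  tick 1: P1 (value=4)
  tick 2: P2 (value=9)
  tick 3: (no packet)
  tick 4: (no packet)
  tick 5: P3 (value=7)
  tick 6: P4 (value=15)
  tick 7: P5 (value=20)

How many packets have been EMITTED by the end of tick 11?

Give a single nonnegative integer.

Tick 1: [PARSE:P1(v=4,ok=F), VALIDATE:-, TRANSFORM:-, EMIT:-] out:-; in:P1
Tick 2: [PARSE:P2(v=9,ok=F), VALIDATE:P1(v=4,ok=F), TRANSFORM:-, EMIT:-] out:-; in:P2
Tick 3: [PARSE:-, VALIDATE:P2(v=9,ok=T), TRANSFORM:P1(v=0,ok=F), EMIT:-] out:-; in:-
Tick 4: [PARSE:-, VALIDATE:-, TRANSFORM:P2(v=45,ok=T), EMIT:P1(v=0,ok=F)] out:-; in:-
Tick 5: [PARSE:P3(v=7,ok=F), VALIDATE:-, TRANSFORM:-, EMIT:P2(v=45,ok=T)] out:P1(v=0); in:P3
Tick 6: [PARSE:P4(v=15,ok=F), VALIDATE:P3(v=7,ok=F), TRANSFORM:-, EMIT:-] out:P2(v=45); in:P4
Tick 7: [PARSE:P5(v=20,ok=F), VALIDATE:P4(v=15,ok=T), TRANSFORM:P3(v=0,ok=F), EMIT:-] out:-; in:P5
Tick 8: [PARSE:-, VALIDATE:P5(v=20,ok=F), TRANSFORM:P4(v=75,ok=T), EMIT:P3(v=0,ok=F)] out:-; in:-
Tick 9: [PARSE:-, VALIDATE:-, TRANSFORM:P5(v=0,ok=F), EMIT:P4(v=75,ok=T)] out:P3(v=0); in:-
Tick 10: [PARSE:-, VALIDATE:-, TRANSFORM:-, EMIT:P5(v=0,ok=F)] out:P4(v=75); in:-
Tick 11: [PARSE:-, VALIDATE:-, TRANSFORM:-, EMIT:-] out:P5(v=0); in:-
Emitted by tick 11: ['P1', 'P2', 'P3', 'P4', 'P5']

Answer: 5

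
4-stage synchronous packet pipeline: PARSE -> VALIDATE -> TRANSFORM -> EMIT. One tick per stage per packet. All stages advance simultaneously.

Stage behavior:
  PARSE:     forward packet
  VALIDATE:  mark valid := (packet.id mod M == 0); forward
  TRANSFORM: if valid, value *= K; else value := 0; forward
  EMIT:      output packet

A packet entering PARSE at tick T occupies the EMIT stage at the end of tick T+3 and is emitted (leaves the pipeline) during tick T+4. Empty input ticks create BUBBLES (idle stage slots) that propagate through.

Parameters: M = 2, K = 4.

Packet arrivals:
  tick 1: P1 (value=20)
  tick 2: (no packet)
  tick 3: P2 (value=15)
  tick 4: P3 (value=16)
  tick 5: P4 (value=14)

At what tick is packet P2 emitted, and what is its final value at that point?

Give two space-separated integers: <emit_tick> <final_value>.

Tick 1: [PARSE:P1(v=20,ok=F), VALIDATE:-, TRANSFORM:-, EMIT:-] out:-; in:P1
Tick 2: [PARSE:-, VALIDATE:P1(v=20,ok=F), TRANSFORM:-, EMIT:-] out:-; in:-
Tick 3: [PARSE:P2(v=15,ok=F), VALIDATE:-, TRANSFORM:P1(v=0,ok=F), EMIT:-] out:-; in:P2
Tick 4: [PARSE:P3(v=16,ok=F), VALIDATE:P2(v=15,ok=T), TRANSFORM:-, EMIT:P1(v=0,ok=F)] out:-; in:P3
Tick 5: [PARSE:P4(v=14,ok=F), VALIDATE:P3(v=16,ok=F), TRANSFORM:P2(v=60,ok=T), EMIT:-] out:P1(v=0); in:P4
Tick 6: [PARSE:-, VALIDATE:P4(v=14,ok=T), TRANSFORM:P3(v=0,ok=F), EMIT:P2(v=60,ok=T)] out:-; in:-
Tick 7: [PARSE:-, VALIDATE:-, TRANSFORM:P4(v=56,ok=T), EMIT:P3(v=0,ok=F)] out:P2(v=60); in:-
Tick 8: [PARSE:-, VALIDATE:-, TRANSFORM:-, EMIT:P4(v=56,ok=T)] out:P3(v=0); in:-
Tick 9: [PARSE:-, VALIDATE:-, TRANSFORM:-, EMIT:-] out:P4(v=56); in:-
P2: arrives tick 3, valid=True (id=2, id%2=0), emit tick 7, final value 60

Answer: 7 60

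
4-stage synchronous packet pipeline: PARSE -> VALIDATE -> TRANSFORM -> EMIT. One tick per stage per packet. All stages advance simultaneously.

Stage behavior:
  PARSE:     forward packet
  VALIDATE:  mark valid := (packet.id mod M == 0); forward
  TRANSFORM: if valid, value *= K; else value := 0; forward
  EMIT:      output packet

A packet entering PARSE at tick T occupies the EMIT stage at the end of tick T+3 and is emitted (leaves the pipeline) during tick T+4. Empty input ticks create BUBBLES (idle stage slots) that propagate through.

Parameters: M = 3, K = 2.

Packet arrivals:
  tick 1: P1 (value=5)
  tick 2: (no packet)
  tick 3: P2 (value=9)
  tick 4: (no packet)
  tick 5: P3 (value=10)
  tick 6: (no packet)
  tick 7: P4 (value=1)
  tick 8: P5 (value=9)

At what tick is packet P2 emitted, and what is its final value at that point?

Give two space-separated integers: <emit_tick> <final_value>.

Answer: 7 0

Derivation:
Tick 1: [PARSE:P1(v=5,ok=F), VALIDATE:-, TRANSFORM:-, EMIT:-] out:-; in:P1
Tick 2: [PARSE:-, VALIDATE:P1(v=5,ok=F), TRANSFORM:-, EMIT:-] out:-; in:-
Tick 3: [PARSE:P2(v=9,ok=F), VALIDATE:-, TRANSFORM:P1(v=0,ok=F), EMIT:-] out:-; in:P2
Tick 4: [PARSE:-, VALIDATE:P2(v=9,ok=F), TRANSFORM:-, EMIT:P1(v=0,ok=F)] out:-; in:-
Tick 5: [PARSE:P3(v=10,ok=F), VALIDATE:-, TRANSFORM:P2(v=0,ok=F), EMIT:-] out:P1(v=0); in:P3
Tick 6: [PARSE:-, VALIDATE:P3(v=10,ok=T), TRANSFORM:-, EMIT:P2(v=0,ok=F)] out:-; in:-
Tick 7: [PARSE:P4(v=1,ok=F), VALIDATE:-, TRANSFORM:P3(v=20,ok=T), EMIT:-] out:P2(v=0); in:P4
Tick 8: [PARSE:P5(v=9,ok=F), VALIDATE:P4(v=1,ok=F), TRANSFORM:-, EMIT:P3(v=20,ok=T)] out:-; in:P5
Tick 9: [PARSE:-, VALIDATE:P5(v=9,ok=F), TRANSFORM:P4(v=0,ok=F), EMIT:-] out:P3(v=20); in:-
Tick 10: [PARSE:-, VALIDATE:-, TRANSFORM:P5(v=0,ok=F), EMIT:P4(v=0,ok=F)] out:-; in:-
Tick 11: [PARSE:-, VALIDATE:-, TRANSFORM:-, EMIT:P5(v=0,ok=F)] out:P4(v=0); in:-
Tick 12: [PARSE:-, VALIDATE:-, TRANSFORM:-, EMIT:-] out:P5(v=0); in:-
P2: arrives tick 3, valid=False (id=2, id%3=2), emit tick 7, final value 0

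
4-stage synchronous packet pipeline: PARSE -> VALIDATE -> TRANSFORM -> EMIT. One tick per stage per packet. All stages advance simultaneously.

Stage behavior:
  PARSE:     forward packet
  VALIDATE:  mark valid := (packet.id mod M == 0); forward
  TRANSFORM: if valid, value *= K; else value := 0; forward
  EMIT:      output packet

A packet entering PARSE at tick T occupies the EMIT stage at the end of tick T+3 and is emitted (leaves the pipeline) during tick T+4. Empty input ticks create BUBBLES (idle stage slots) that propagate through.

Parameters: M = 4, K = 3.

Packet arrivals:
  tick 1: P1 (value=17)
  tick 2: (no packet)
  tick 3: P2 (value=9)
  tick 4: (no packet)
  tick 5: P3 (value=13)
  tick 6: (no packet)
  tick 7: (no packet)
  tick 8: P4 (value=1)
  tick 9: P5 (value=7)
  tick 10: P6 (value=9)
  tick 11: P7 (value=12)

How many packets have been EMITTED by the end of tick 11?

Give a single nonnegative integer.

Tick 1: [PARSE:P1(v=17,ok=F), VALIDATE:-, TRANSFORM:-, EMIT:-] out:-; in:P1
Tick 2: [PARSE:-, VALIDATE:P1(v=17,ok=F), TRANSFORM:-, EMIT:-] out:-; in:-
Tick 3: [PARSE:P2(v=9,ok=F), VALIDATE:-, TRANSFORM:P1(v=0,ok=F), EMIT:-] out:-; in:P2
Tick 4: [PARSE:-, VALIDATE:P2(v=9,ok=F), TRANSFORM:-, EMIT:P1(v=0,ok=F)] out:-; in:-
Tick 5: [PARSE:P3(v=13,ok=F), VALIDATE:-, TRANSFORM:P2(v=0,ok=F), EMIT:-] out:P1(v=0); in:P3
Tick 6: [PARSE:-, VALIDATE:P3(v=13,ok=F), TRANSFORM:-, EMIT:P2(v=0,ok=F)] out:-; in:-
Tick 7: [PARSE:-, VALIDATE:-, TRANSFORM:P3(v=0,ok=F), EMIT:-] out:P2(v=0); in:-
Tick 8: [PARSE:P4(v=1,ok=F), VALIDATE:-, TRANSFORM:-, EMIT:P3(v=0,ok=F)] out:-; in:P4
Tick 9: [PARSE:P5(v=7,ok=F), VALIDATE:P4(v=1,ok=T), TRANSFORM:-, EMIT:-] out:P3(v=0); in:P5
Tick 10: [PARSE:P6(v=9,ok=F), VALIDATE:P5(v=7,ok=F), TRANSFORM:P4(v=3,ok=T), EMIT:-] out:-; in:P6
Tick 11: [PARSE:P7(v=12,ok=F), VALIDATE:P6(v=9,ok=F), TRANSFORM:P5(v=0,ok=F), EMIT:P4(v=3,ok=T)] out:-; in:P7
Emitted by tick 11: ['P1', 'P2', 'P3']

Answer: 3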